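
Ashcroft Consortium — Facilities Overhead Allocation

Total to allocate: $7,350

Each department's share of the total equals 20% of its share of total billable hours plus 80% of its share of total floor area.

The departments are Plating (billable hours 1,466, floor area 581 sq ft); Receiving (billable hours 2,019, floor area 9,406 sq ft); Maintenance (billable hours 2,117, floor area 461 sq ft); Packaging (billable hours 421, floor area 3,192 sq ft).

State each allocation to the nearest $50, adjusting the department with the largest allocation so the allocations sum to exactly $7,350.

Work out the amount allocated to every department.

Totals — billable hours 6,023, floor area 13,640.
Composite weights (20% billable hours + 80% floor area): Plating 0.0828; Receiving 0.6187; Maintenance 0.0973; Packaging 0.2012.
Unrounded shares: Plating 608.26; Receiving 4,547.55; Maintenance 715.41; Packaging 1,478.77.
Rounded to nearest $50: Plating $600; Receiving $4,550; Maintenance $700; Packaging $1,500. Sum = $7,350.
Sum already equals the total — no adjustment.

Plating: $600 | Receiving: $4,550 | Maintenance: $700 | Packaging: $1,500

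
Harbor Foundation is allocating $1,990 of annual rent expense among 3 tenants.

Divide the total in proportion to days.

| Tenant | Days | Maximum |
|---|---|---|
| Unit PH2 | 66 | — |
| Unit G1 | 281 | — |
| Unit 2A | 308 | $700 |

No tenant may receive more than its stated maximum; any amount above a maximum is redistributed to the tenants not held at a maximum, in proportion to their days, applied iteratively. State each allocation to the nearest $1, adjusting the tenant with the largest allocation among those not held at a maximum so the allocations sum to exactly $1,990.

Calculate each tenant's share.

Total days = 655.
Unconstrained shares: Unit PH2 200.52; Unit G1 853.73; Unit 2A 935.76.
Held at cap: Unit 2A ($700); remaining pool $1,290 reallocated over remaining days 347.
Shares after redistribution: Unit PH2 245.36 → $245; Unit G1 1,044.64 → $1,045.

Unit PH2: $245 | Unit G1: $1,045 | Unit 2A: $700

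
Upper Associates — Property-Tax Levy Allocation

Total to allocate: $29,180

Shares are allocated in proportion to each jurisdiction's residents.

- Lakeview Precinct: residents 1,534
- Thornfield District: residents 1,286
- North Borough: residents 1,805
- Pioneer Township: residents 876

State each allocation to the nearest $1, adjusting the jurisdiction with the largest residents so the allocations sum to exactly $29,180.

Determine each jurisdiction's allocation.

Lakeview Precinct: $8,137 · Thornfield District: $6,822 · North Borough: $9,574 · Pioneer Township: $4,647

Sum of residents: 1,534 + 1,286 + 1,805 + 876 = 5,501.
Pro-rata amounts: Lakeview Precinct 8,137.09; Thornfield District 6,821.57; North Borough 9,574.60; Pioneer Township 4,646.73.
At nearest $1: Lakeview Precinct $8,137; Thornfield District $6,822; North Borough $9,575; Pioneer Township $4,647. Sum = $29,181.
Difference $29,180 − $29,181 = −$1 applied to largest residents (North Borough): North Borough becomes $9,574.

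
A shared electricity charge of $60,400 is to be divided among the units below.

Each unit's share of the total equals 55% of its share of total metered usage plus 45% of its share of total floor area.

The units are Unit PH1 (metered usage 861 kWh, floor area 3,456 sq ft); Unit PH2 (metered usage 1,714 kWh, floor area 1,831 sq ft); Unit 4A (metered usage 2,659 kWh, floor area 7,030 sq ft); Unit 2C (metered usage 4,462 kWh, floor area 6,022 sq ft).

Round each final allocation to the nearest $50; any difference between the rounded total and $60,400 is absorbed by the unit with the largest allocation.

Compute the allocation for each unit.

Totals — metered usage 9,696, floor area 18,339.
Composite weights (55% metered usage + 45% floor area): Unit PH1 0.1336; Unit PH2 0.1422; Unit 4A 0.3233; Unit 2C 0.4009.
Raw shares: Unit PH1 8,072.01; Unit PH2 8,586.13; Unit 4A 19,529.22; Unit 2C 24,212.63.
After rounding ($50): Unit PH1 $8,050; Unit PH2 $8,600; Unit 4A $19,550; Unit 2C $24,200. Sum = $60,400.
No rounding difference to absorb.

Unit PH1: $8,050; Unit PH2: $8,600; Unit 4A: $19,550; Unit 2C: $24,200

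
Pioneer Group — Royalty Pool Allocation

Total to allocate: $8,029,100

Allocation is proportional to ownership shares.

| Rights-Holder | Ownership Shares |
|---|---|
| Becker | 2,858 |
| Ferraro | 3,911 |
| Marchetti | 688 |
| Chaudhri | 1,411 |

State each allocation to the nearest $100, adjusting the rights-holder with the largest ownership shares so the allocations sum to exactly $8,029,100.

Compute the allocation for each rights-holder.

Combined ownership shares = 2,858 + 3,911 + 688 + 1,411 = 8,868.
Raw shares: Becker 2,587,637.33; Ferraro 3,541,025.05; Marchetti 622,916.19; Chaudhri 1,277,521.44.
After rounding ($100): Becker $2,587,600; Ferraro $3,541,000; Marchetti $622,900; Chaudhri $1,277,500. Sum = $8,029,000.
Difference $8,029,100 − $8,029,000 = +$100 applied to largest ownership shares (Ferraro): Ferraro becomes $3,541,100.

Becker: $2,587,600 · Ferraro: $3,541,100 · Marchetti: $622,900 · Chaudhri: $1,277,500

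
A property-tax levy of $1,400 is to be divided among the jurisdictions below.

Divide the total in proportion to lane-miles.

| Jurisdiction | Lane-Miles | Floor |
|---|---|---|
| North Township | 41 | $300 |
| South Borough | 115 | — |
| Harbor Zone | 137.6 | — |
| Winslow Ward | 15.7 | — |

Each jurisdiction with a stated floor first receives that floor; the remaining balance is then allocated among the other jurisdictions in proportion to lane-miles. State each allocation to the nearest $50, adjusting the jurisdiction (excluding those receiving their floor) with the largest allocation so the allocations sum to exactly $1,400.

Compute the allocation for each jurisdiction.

Fund the minimums — North Township $300. Residual $1,100.
Residual split over remaining lane-miles 268.3: South Borough 471.49 → $450; Harbor Zone 564.14 → $550; Winslow Ward 64.37 → $50.
Rounding difference +$50 applied to Harbor Zone → $600.

North Township: $300 · South Borough: $450 · Harbor Zone: $600 · Winslow Ward: $50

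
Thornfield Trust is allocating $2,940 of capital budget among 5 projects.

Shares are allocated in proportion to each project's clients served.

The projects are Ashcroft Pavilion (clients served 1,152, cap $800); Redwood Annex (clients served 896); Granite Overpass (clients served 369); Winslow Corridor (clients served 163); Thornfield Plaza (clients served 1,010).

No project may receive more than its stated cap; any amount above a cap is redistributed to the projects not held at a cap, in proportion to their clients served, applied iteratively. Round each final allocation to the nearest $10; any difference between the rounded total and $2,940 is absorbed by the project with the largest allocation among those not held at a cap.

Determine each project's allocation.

Ashcroft Pavilion: $800; Redwood Annex: $790; Granite Overpass: $320; Winslow Corridor: $140; Thornfield Plaza: $890

Clients served total: 3,590.
Proportional shares (ignoring caps): Ashcroft Pavilion 943.42; Redwood Annex 733.77; Granite Overpass 302.19; Winslow Corridor 133.49; Thornfield Plaza 827.13.
Cap binds for Ashcroft Pavilion ($800); remaining pool $2,140 reallocated over remaining clients served 2,438.
Remaining shares: Redwood Annex 786.48 → $790; Granite Overpass 323.90 → $320; Winslow Corridor 143.08 → $140; Thornfield Plaza 886.55 → $890.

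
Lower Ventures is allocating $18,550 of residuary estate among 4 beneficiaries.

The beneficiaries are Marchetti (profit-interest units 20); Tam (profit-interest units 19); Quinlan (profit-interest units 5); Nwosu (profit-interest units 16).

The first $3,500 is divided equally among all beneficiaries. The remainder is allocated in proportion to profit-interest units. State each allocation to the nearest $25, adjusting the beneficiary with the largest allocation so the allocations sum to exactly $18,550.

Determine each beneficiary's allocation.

Equal tier: $3,500 ÷ 4 = $875 apiece.
Remainder $15,050 by profit-interest units (total 60): Marchetti 5,016.67 → $5,025; Tam 4,765.83 → $4,775; Quinlan 1,254.17 → $1,250; Nwosu 4,013.33 → $4,025.
Rounding difference −$25 on remainder applied to Marchetti.
Totals: Marchetti $875 + $5,000 = $5,875; Tam $875 + $4,775 = $5,650; Quinlan $875 + $1,250 = $2,125; Nwosu $875 + $4,025 = $4,900.

Marchetti: $5,875 | Tam: $5,650 | Quinlan: $2,125 | Nwosu: $4,900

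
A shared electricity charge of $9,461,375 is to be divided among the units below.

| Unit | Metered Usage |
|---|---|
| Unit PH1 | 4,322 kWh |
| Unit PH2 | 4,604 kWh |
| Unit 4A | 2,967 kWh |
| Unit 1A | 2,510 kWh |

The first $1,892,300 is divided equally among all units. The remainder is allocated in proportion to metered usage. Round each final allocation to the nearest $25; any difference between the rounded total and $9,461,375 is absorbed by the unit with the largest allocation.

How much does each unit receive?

First tranche $1,892,300 split equally: $473,075 each.
Remainder $7,569,075 by metered usage (total 14,403): Unit PH1 2,271,300.57 → $2,271,300; Unit PH2 2,419,497.42 → $2,419,500; Unit 4A 1,559,219.99 → $1,559,225; Unit 1A 1,319,057.02 → $1,319,050.
Totals: Unit PH1 $473,075 + $2,271,300 = $2,744,375; Unit PH2 $473,075 + $2,419,500 = $2,892,575; Unit 4A $473,075 + $1,559,225 = $2,032,300; Unit 1A $473,075 + $1,319,050 = $1,792,125.

Unit PH1: $2,744,375 | Unit PH2: $2,892,575 | Unit 4A: $2,032,300 | Unit 1A: $1,792,125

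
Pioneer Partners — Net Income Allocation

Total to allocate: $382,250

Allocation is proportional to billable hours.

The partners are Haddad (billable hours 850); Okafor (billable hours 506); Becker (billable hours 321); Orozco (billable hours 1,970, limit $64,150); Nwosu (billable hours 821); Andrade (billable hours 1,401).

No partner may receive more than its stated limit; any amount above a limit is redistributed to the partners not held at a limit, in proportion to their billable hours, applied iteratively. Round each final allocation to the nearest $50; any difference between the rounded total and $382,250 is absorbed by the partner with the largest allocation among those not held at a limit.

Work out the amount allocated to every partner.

Billable hours total: 5,869.
Unconstrained shares: Haddad 55,360.79; Okafor 32,955.96; Becker 20,906.84; Orozco 128,306.78; Nwosu 53,472.01; Andrade 91,247.61.
Cap binds for Orozco ($64,150); balance $318,100 reallocated over remaining billable hours 3,899.
Remaining shares: Haddad 69,347.27 → $69,350; Okafor 41,282.02 → $41,300; Becker 26,188.79 → $26,200; Nwosu 66,981.30 → $67,000; Andrade 114,300.62 → $114,300.
Rounding difference −$50 applied to Andrade → $114,250.

Haddad: $69,350; Okafor: $41,300; Becker: $26,200; Orozco: $64,150; Nwosu: $67,000; Andrade: $114,250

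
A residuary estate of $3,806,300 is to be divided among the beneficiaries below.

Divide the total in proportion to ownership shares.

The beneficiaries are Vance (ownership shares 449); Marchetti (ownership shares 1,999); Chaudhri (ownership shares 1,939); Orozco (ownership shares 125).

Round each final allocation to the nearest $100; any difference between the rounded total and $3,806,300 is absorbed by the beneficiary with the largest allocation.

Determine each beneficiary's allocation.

Vance: $378,800 · Marchetti: $1,686,400 · Chaudhri: $1,635,700 · Orozco: $105,400

Total ownership shares = 4,512.
Raw shares: Vance 449/4,512 × $3,806,300 = 378,774.09; Marchetti 1,999/4,512 × $3,806,300 = 1,686,346.12; Chaudhri 1,939/4,512 × $3,806,300 = 1,635,730.43; Orozco 125/4,512 × $3,806,300 = 105,449.36.
Rounded to nearest $100: Vance $378,800; Marchetti $1,686,300; Chaudhri $1,635,700; Orozco $105,400. Sum = $3,806,200.
Difference $3,806,300 − $3,806,200 = +$100 applied to largest allocation (Marchetti): Marchetti becomes $1,686,400.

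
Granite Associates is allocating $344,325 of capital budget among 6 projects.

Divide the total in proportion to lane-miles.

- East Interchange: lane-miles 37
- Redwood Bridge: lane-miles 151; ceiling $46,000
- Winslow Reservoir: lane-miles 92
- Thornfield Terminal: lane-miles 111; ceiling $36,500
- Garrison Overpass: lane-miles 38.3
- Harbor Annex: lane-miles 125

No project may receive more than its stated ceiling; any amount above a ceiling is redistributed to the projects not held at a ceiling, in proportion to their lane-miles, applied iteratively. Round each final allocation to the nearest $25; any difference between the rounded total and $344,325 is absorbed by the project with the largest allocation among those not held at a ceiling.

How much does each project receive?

Combined lane-miles = 554.3.
Unconstrained shares: East Interchange 22,983.99; Redwood Bridge 93,799.52; Winslow Reservoir 57,149.38; Thornfield Terminal 68,951.97; Garrison Overpass 23,791.53; Harbor Annex 77,648.61.
Held at cap: Redwood Bridge ($46,000), Thornfield Terminal ($36,500); balance $261,825 reallocated over remaining lane-miles 292.3.
Shares after redistribution: East Interchange 33,142.41 → $33,150; Winslow Reservoir 82,408.14 → $82,400; Garrison Overpass 34,306.87 → $34,300; Harbor Annex 111,967.58 → $111,975.

East Interchange: $33,150 | Redwood Bridge: $46,000 | Winslow Reservoir: $82,400 | Thornfield Terminal: $36,500 | Garrison Overpass: $34,300 | Harbor Annex: $111,975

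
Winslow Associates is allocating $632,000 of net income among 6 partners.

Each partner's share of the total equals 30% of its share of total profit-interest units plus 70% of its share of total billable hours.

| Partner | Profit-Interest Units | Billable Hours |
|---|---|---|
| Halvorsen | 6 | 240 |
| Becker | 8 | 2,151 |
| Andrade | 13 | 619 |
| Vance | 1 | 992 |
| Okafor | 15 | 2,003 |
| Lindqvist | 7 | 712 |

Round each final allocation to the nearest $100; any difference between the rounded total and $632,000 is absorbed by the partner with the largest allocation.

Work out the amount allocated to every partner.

Halvorsen: $38,600 · Becker: $172,000 · Andrade: $90,100 · Vance: $69,100 · Okafor: $188,800 · Lindqvist: $73,400

Profit-interest units total 50; billable hours total 6,717.
Blended shares (30% profit-interest units + 70% billable hours): Halvorsen 0.0610; Becker 0.2722; Andrade 0.1425; Vance 0.1094; Okafor 0.2987; Lindqvist 0.1162.
Pro-rata amounts: Halvorsen 38,559.06; Becker 172,006.75; Andrade 90,065.03; Vance 69,127.83; Okafor 188,803.06; Lindqvist 73,438.27.
After rounding ($100): Halvorsen $38,600; Becker $172,000; Andrade $90,100; Vance $69,100; Okafor $188,800; Lindqvist $73,400. Sum = $632,000.
Sum already equals the total — no adjustment.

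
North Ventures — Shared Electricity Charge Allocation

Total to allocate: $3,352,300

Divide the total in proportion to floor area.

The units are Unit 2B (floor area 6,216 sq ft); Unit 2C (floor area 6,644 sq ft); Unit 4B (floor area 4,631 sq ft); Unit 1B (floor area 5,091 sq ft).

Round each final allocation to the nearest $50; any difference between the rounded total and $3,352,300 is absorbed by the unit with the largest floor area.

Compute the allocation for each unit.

Unit 2B: $922,750 | Unit 2C: $986,350 | Unit 4B: $687,450 | Unit 1B: $755,750

Sum of floor area: 22,582.
Unrounded shares: Unit 2B 6,216/22,582 × $3,352,300 = 922,765.78; Unit 2C 6,644/22,582 × $3,352,300 = 986,302.42; Unit 4B 4,631/22,582 × $3,352,300 = 687,472.38; Unit 1B 5,091/22,582 × $3,352,300 = 755,759.42.
At nearest $50: Unit 2B $922,750; Unit 2C $986,300; Unit 4B $687,450; Unit 1B $755,750. Sum = $3,352,250.
Difference $3,352,300 − $3,352,250 = +$50 applied to largest floor area (Unit 2C): Unit 2C becomes $986,350.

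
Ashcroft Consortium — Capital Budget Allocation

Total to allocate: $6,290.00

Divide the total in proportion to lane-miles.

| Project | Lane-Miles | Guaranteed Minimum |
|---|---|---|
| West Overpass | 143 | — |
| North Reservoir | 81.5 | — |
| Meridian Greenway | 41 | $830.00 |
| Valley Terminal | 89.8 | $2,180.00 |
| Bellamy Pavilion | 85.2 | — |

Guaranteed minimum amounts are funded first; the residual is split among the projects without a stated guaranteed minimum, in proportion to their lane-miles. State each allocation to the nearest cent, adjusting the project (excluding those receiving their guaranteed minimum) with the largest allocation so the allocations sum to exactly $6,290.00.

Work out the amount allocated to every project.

Fund the minimums — Meridian Greenway $830.00; Valley Terminal $2,180.00. Balance $3,280.00.
Balance split over remaining lane-miles 309.7: West Overpass 1,514.4979 → $1,514.50; North Reservoir 863.1579 → $863.16; Bellamy Pavilion 902.3442 → $902.34.

West Overpass: $1,514.50 · North Reservoir: $863.16 · Meridian Greenway: $830.00 · Valley Terminal: $2,180.00 · Bellamy Pavilion: $902.34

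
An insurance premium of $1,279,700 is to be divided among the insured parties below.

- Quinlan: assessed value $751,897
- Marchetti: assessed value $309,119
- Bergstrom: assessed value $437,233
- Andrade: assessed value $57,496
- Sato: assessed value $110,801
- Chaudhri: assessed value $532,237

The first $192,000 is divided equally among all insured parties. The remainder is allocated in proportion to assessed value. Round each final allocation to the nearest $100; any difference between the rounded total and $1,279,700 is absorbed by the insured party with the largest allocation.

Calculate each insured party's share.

First tranche $192,000 split equally: $32,000 each.
Remainder $1,087,700 by assessed value (total 2,198,783): Quinlan 371,950.47 → $372,000; Marchetti 152,915.83 → $152,900; Bergstrom 216,291.62 → $216,300; Andrade 28,442.28 → $28,400; Sato 54,811.34 → $54,800; Chaudhri 263,288.46 → $263,300.
Totals: Quinlan $32,000 + $372,000 = $404,000; Marchetti $32,000 + $152,900 = $184,900; Bergstrom $32,000 + $216,300 = $248,300; Andrade $32,000 + $28,400 = $60,400; Sato $32,000 + $54,800 = $86,800; Chaudhri $32,000 + $263,300 = $295,300.

Quinlan: $404,000 · Marchetti: $184,900 · Bergstrom: $248,300 · Andrade: $60,400 · Sato: $86,800 · Chaudhri: $295,300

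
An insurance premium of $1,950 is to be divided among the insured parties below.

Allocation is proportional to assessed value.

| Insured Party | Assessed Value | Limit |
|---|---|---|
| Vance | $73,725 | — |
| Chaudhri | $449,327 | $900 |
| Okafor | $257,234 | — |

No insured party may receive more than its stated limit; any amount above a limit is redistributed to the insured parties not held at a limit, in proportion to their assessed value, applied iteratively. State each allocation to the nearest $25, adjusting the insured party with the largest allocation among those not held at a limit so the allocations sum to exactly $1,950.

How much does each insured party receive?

Vance: $225 | Chaudhri: $900 | Okafor: $825

Assessed value total: 780,286.
Proportional shares (ignoring caps): Vance 184.24; Chaudhri 1,122.91; Okafor 642.85.
Capped: Chaudhri ($900); remaining pool $1,050 reallocated over remaining assessed value 330,959.
Remaining shares: Vance 233.90 → $225; Okafor 816.10 → $825.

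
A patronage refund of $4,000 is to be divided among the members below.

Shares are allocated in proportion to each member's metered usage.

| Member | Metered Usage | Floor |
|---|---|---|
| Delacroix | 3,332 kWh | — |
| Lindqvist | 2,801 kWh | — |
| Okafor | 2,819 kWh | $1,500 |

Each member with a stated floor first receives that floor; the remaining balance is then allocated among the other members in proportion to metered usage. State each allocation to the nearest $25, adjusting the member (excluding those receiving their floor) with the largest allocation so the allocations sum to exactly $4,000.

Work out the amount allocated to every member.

Guaranteed amounts: Okafor $1,500. Remaining pool $2,500.
Remaining pool split over remaining metered usage 6,133: Delacroix 1,358.23 → $1,350; Lindqvist 1,141.77 → $1,150.

Delacroix: $1,350; Lindqvist: $1,150; Okafor: $1,500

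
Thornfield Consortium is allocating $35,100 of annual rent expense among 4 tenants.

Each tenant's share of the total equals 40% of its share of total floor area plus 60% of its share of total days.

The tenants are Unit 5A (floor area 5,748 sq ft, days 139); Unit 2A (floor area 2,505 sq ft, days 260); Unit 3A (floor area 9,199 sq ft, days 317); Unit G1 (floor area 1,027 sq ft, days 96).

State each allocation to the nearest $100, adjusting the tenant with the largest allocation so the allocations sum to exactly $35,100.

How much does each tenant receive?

Unit 5A: $8,000 · Unit 2A: $8,600 · Unit 3A: $15,200 · Unit G1: $3,300

Totals — floor area 18,479, days 812.
Composite weights (40% floor area + 60% days): Unit 5A 0.2271; Unit 2A 0.2463; Unit 3A 0.4334; Unit G1 0.0932.
Unrounded shares: Unit 5A 7,972.32; Unit 2A 8,646.60; Unit 3A 15,210.93; Unit G1 3,270.15.
At nearest $100: Unit 5A $8,000; Unit 2A $8,600; Unit 3A $15,200; Unit G1 $3,300. Sum = $35,100.
Rounded total matches; no reconciliation needed.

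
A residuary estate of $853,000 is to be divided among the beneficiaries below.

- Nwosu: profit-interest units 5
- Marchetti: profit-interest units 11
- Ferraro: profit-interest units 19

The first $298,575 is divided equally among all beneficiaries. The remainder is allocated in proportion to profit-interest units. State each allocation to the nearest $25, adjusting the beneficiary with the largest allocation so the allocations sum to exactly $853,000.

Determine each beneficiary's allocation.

Nwosu: $178,725 | Marchetti: $273,775 | Ferraro: $400,500

First tranche $298,575 split equally: $99,525 each.
Remainder $554,425 by profit-interest units (total 35): Nwosu 79,203.57 → $79,200; Marchetti 174,247.86 → $174,250; Ferraro 300,973.57 → $300,975.
Totals: Nwosu $99,525 + $79,200 = $178,725; Marchetti $99,525 + $174,250 = $273,775; Ferraro $99,525 + $300,975 = $400,500.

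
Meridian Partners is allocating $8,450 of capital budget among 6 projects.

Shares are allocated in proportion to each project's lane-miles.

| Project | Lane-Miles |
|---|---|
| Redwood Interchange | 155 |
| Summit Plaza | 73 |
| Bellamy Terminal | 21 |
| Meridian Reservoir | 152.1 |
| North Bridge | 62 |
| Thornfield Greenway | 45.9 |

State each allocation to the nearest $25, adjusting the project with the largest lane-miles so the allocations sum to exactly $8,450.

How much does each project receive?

Sum of lane-miles: 509.
Pro-rata amounts: Redwood Interchange 155/509 × $8,450 = 2,573.18; Summit Plaza 73/509 × $8,450 = 1,211.89; Bellamy Terminal 21/509 × $8,450 = 348.62; Meridian Reservoir 152.1/509 × $8,450 = 2,525.04; North Bridge 62/509 × $8,450 = 1,029.27; Thornfield Greenway 45.9/509 × $8,450 = 761.99.
Rounded to nearest $25: Redwood Interchange $2,575; Summit Plaza $1,200; Bellamy Terminal $350; Meridian Reservoir $2,525; North Bridge $1,025; Thornfield Greenway $750. Sum = $8,425.
Difference $8,450 − $8,425 = +$25 applied to largest lane-miles (Redwood Interchange): Redwood Interchange becomes $2,600.

Redwood Interchange: $2,600 | Summit Plaza: $1,200 | Bellamy Terminal: $350 | Meridian Reservoir: $2,525 | North Bridge: $1,025 | Thornfield Greenway: $750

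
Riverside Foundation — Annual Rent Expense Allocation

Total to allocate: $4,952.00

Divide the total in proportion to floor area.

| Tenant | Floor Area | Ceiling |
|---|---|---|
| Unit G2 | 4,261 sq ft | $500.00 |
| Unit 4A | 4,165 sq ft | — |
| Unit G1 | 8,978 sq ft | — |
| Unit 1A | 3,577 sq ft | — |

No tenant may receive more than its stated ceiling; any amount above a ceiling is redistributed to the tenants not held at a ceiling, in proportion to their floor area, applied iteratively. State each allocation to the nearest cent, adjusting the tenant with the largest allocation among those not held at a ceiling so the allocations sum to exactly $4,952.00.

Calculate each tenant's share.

Unit G2: $500.00 · Unit 4A: $1,109.01 · Unit G1: $2,390.55 · Unit 1A: $952.44

Combined floor area = 20,981.
Proportional shares (ignoring caps): Unit G2 1,005.6943; Unit 4A 983.0361; Unit G1 2,119.0151; Unit 1A 844.2545.
Cap binds for Unit G2 ($500.00); balance $4,452.00 reallocated over remaining floor area 16,720.
Shares after redistribution: Unit 4A 1,109.0060 → $1,109.01; Unit G1 2,390.5536 → $2,390.55; Unit 1A 952.4404 → $952.44.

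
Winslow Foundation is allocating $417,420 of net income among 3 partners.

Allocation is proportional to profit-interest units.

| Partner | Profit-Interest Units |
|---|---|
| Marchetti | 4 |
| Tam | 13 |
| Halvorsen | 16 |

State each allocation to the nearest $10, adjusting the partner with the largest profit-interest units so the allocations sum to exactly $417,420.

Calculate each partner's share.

Total profit-interest units = 33.
Raw shares: Marchetti 4/33 × $417,420 = 50,596.36; Tam 13/33 × $417,420 = 164,438.18; Halvorsen 16/33 × $417,420 = 202,385.45.
After rounding ($10): Marchetti $50,600; Tam $164,440; Halvorsen $202,390. Sum = $417,430.
Difference $417,420 − $417,430 = −$10 applied to largest profit-interest units (Halvorsen): Halvorsen becomes $202,380.

Marchetti: $50,600 | Tam: $164,440 | Halvorsen: $202,380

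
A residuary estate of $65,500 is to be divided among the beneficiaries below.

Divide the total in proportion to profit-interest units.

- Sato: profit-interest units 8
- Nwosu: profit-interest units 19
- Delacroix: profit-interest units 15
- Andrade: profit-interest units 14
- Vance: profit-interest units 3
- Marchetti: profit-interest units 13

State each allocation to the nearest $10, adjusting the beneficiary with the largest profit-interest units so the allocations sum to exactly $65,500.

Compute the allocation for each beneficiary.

Sato: $7,280 | Nwosu: $17,270 | Delacroix: $13,650 | Andrade: $12,740 | Vance: $2,730 | Marchetti: $11,830

Total profit-interest units = 8 + 19 + 15 + 14 + 3 + 13 = 72.
Raw shares: Sato 7,277.78; Nwosu 17,284.72; Delacroix 13,645.83; Andrade 12,736.11; Vance 2,729.17; Marchetti 11,826.39.
Rounded to nearest $10: Sato $7,280; Nwosu $17,280; Delacroix $13,650; Andrade $12,740; Vance $2,730; Marchetti $11,830. Sum = $65,510.
Difference $65,500 − $65,510 = −$10 applied to largest profit-interest units (Nwosu): Nwosu becomes $17,270.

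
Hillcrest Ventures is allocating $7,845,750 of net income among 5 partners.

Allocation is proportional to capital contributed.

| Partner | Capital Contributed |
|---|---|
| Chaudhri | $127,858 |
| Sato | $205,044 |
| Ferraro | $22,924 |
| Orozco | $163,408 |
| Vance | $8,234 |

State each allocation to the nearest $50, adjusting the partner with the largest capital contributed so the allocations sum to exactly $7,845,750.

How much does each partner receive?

Total capital contributed = 527,468.
Raw shares: Chaudhri 127,858/527,468 × $7,845,750 = 1,901,806.18; Sato 205,044/527,468 × $7,845,750 = 3,049,898.69; Ferraro 22,924/527,468 × $7,845,750 = 340,979.88; Orozco 163,408/527,468 × $7,845,750 = 2,430,589.75; Vance 8,234/527,468 × $7,845,750 = 122,475.50.
Rounded to nearest $50: Chaudhri $1,901,800; Sato $3,049,900; Ferraro $341,000; Orozco $2,430,600; Vance $122,500. Sum = $7,845,800.
Difference $7,845,750 − $7,845,800 = −$50 applied to largest capital contributed (Sato): Sato becomes $3,049,850.

Chaudhri: $1,901,800 | Sato: $3,049,850 | Ferraro: $341,000 | Orozco: $2,430,600 | Vance: $122,500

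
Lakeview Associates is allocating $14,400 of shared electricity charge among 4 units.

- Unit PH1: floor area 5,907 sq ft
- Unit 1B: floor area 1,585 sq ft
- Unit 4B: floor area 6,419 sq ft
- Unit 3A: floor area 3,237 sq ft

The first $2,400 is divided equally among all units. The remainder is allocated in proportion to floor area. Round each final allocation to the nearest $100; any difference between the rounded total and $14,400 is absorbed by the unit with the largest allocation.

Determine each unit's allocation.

First tranche $2,400 split equally: $600 each.
Remainder $12,000 by floor area (total 17,148): Unit PH1 4,133.66 → $4,100; Unit 1B 1,109.17 → $1,100; Unit 4B 4,491.95 → $4,500; Unit 3A 2,265.22 → $2,300.
Totals: Unit PH1 $600 + $4,100 = $4,700; Unit 1B $600 + $1,100 = $1,700; Unit 4B $600 + $4,500 = $5,100; Unit 3A $600 + $2,300 = $2,900.

Unit PH1: $4,700; Unit 1B: $1,700; Unit 4B: $5,100; Unit 3A: $2,900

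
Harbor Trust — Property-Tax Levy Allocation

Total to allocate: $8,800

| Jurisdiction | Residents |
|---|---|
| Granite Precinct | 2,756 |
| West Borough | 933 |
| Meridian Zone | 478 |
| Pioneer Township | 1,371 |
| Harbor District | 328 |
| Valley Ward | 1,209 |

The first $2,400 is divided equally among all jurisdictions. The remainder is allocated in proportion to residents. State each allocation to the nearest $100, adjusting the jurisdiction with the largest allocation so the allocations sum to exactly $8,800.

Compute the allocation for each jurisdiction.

Equal tier: $2,400 ÷ 6 = $400 apiece.
Remainder $6,400 by residents (total 7,075): Granite Precinct 2,493.06 → $2,500; West Borough 843.99 → $800; Meridian Zone 432.40 → $400; Pioneer Township 1,240.20 → $1,200; Harbor District 296.71 → $300; Valley Ward 1,093.65 → $1,100.
Rounding difference +$100 on remainder applied to Granite Precinct.
Totals: Granite Precinct $400 + $2,600 = $3,000; West Borough $400 + $800 = $1,200; Meridian Zone $400 + $400 = $800; Pioneer Township $400 + $1,200 = $1,600; Harbor District $400 + $300 = $700; Valley Ward $400 + $1,100 = $1,500.

Granite Precinct: $3,000 · West Borough: $1,200 · Meridian Zone: $800 · Pioneer Township: $1,600 · Harbor District: $700 · Valley Ward: $1,500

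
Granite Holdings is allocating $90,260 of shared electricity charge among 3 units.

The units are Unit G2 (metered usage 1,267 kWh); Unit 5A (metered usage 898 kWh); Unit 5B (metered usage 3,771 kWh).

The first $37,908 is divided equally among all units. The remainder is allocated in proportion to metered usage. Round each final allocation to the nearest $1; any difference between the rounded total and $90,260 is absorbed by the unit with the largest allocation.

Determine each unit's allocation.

Unit G2: $23,810 | Unit 5A: $20,556 | Unit 5B: $45,894

$37,908 shared equally gives $12,636 per unit.
Remainder $52,352 by metered usage (total 5,936): Unit G2 11,174.19 → $11,174; Unit 5A 7,919.83 → $7,920; Unit 5B 33,257.98 → $33,258.
Totals: Unit G2 $12,636 + $11,174 = $23,810; Unit 5A $12,636 + $7,920 = $20,556; Unit 5B $12,636 + $33,258 = $45,894.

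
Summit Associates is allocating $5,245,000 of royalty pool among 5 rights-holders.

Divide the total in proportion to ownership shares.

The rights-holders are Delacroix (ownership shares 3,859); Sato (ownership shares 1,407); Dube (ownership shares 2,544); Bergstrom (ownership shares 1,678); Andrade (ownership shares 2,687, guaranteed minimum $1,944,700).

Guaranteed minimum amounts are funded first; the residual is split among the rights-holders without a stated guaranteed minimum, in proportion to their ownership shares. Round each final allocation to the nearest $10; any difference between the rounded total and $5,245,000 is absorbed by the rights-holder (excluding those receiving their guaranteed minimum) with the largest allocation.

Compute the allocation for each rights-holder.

Guaranteed amounts: Andrade $1,944,700. Residual $3,300,300.
Residual split over remaining ownership shares 9,488: Delacroix 1,342,312.15 → $1,342,310; Sato 489,410.00 → $489,410; Dube 884,903.37 → $884,900; Bergstrom 583,674.47 → $583,670.
Rounding difference +$10 applied to Delacroix → $1,342,320.

Delacroix: $1,342,320; Sato: $489,410; Dube: $884,900; Bergstrom: $583,670; Andrade: $1,944,700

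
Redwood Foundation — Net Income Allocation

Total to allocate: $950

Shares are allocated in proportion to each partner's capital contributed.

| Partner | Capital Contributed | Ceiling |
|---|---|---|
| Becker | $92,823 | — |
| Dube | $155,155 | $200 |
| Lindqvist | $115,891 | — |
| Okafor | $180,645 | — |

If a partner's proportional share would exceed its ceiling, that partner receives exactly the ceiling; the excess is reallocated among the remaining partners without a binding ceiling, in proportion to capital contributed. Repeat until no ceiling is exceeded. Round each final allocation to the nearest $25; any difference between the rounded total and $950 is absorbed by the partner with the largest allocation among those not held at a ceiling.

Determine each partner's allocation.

Total capital contributed = 544,514.
Pro-rata shares before constraints: Becker 161.95; Dube 270.70; Lindqvist 202.19; Okafor 315.17.
Capped: Dube ($200); remaining pool $750 reallocated over remaining capital contributed 389,359.
Remaining shares: Becker 178.80 → $175; Lindqvist 223.23 → $225; Okafor 347.97 → $350.

Becker: $175 · Dube: $200 · Lindqvist: $225 · Okafor: $350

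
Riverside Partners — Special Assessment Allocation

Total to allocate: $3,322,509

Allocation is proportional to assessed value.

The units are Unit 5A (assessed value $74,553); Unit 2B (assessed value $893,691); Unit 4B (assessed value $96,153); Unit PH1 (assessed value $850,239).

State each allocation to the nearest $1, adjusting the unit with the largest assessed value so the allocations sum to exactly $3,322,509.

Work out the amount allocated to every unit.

Unit 5A: $129,373; Unit 2B: $1,550,842; Unit 4B: $166,856; Unit PH1: $1,475,438

Assessed value total: 1,914,636.
Unrounded shares: Unit 5A 74,553/1,914,636 × $3,322,509 = 129,373.42; Unit 2B 893,691/1,914,636 × $3,322,509 = 1,550,841.20; Unit 4B 96,153/1,914,636 × $3,322,509 = 166,856.37; Unit PH1 850,239/1,914,636 × $3,322,509 = 1,475,438.01.
Rounded to nearest $1: Unit 5A $129,373; Unit 2B $1,550,841; Unit 4B $166,856; Unit PH1 $1,475,438. Sum = $3,322,508.
Difference $3,322,509 − $3,322,508 = +$1 applied to largest assessed value (Unit 2B): Unit 2B becomes $1,550,842.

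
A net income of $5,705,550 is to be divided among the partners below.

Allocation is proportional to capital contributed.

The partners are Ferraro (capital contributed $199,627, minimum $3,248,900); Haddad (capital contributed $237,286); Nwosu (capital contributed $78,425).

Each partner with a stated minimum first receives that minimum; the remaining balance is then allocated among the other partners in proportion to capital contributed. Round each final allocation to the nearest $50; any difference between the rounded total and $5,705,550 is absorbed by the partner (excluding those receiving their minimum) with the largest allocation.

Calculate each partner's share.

Fund the minimums — Ferraro $3,248,900. Residual $2,456,650.
Residual split over remaining capital contributed 315,711: Haddad 1,846,399.56 → $1,846,400; Nwosu 610,250.44 → $610,250.

Ferraro: $3,248,900; Haddad: $1,846,400; Nwosu: $610,250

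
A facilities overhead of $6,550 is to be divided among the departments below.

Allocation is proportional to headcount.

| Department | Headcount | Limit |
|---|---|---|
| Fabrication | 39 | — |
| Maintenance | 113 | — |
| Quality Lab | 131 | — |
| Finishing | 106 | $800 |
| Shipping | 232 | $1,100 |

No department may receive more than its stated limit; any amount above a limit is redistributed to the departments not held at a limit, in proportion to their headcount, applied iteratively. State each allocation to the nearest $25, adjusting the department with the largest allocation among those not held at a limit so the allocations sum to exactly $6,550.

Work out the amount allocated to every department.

Combined headcount = 621.
Unconstrained shares: Fabrication 411.35; Maintenance 1,191.87; Quality Lab 1,381.72; Finishing 1,118.04; Shipping 2,447.02.
Cap binds for Finishing ($800), Shipping ($1,100); remaining pool $4,650 reallocated over remaining headcount 283.
Redistributed shares: Fabrication 640.81 → $650; Maintenance 1,856.71 → $1,850; Quality Lab 2,152.47 → $2,150.

Fabrication: $650 | Maintenance: $1,850 | Quality Lab: $2,150 | Finishing: $800 | Shipping: $1,100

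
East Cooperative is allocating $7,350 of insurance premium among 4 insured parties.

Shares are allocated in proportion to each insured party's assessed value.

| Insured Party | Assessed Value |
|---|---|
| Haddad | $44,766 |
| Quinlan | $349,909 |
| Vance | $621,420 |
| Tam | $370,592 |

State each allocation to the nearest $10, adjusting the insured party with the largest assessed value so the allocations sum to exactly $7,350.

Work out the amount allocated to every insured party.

Haddad: $240 · Quinlan: $1,850 · Vance: $3,300 · Tam: $1,960

Sum of assessed value: 44,766 + 349,909 + 621,420 + 370,592 = 1,386,687.
Raw shares: Haddad 237.28; Quinlan 1,854.66; Vance 3,293.78; Tam 1,964.29.
At nearest $10: Haddad $240; Quinlan $1,850; Vance $3,290; Tam $1,960. Sum = $7,340.
Difference $7,350 − $7,340 = +$10 applied to largest assessed value (Vance): Vance becomes $3,300.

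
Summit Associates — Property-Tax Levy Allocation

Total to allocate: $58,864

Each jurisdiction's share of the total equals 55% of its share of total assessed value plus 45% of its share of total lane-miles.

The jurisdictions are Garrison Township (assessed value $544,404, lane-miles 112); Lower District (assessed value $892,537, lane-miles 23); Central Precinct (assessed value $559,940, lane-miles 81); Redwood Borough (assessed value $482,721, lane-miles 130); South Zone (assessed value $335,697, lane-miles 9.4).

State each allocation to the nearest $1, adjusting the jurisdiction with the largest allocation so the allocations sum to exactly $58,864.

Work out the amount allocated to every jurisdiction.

Garrison Township: $14,608 · Lower District: $11,978 · Central Precinct: $12,476 · Redwood Borough: $15,241 · South Zone: $4,561

Assessed value total 2,815,299; lane-miles total 355.4.
Blended shares (55% assessed value + 45% lane-miles): Garrison Township 0.2482; Lower District 0.2035; Central Precinct 0.2120; Redwood Borough 0.2589; South Zone 0.0775.
Pro-rata amounts: Garrison Township 14,608.13; Lower District 11,978.19; Central Precinct 12,476.28; Redwood Borough 15,240.37; South Zone 4,561.03.
Rounded to nearest $1: Garrison Township $14,608; Lower District $11,978; Central Precinct $12,476; Redwood Borough $15,240; South Zone $4,561. Sum = $58,863.
Difference $58,864 − $58,863 = +$1 applied to largest allocation (Redwood Borough): Redwood Borough becomes $15,241.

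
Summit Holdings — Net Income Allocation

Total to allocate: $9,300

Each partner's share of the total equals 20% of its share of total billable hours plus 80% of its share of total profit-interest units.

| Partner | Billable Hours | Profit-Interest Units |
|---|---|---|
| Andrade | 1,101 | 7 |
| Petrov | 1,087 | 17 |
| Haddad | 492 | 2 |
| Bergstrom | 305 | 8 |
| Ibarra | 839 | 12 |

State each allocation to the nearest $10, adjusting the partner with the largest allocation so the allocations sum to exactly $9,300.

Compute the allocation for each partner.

Totals — billable hours 3,824, profit-interest units 46.
Combined weights (20% billable hours + 80% profit-interest units): Andrade 0.1793; Petrov 0.3525; Haddad 0.0605; Bergstrom 0.1551; Ibarra 0.2526.
Raw shares: Andrade 1,667.70; Petrov 3,278.28; Haddad 562.79; Bergstrom 1,442.27; Ibarra 2,348.96.
At nearest $10: Andrade $1,670; Petrov $3,280; Haddad $560; Bergstrom $1,440; Ibarra $2,350. Sum = $9,300.
Sum already equals the total — no adjustment.

Andrade: $1,670; Petrov: $3,280; Haddad: $560; Bergstrom: $1,440; Ibarra: $2,350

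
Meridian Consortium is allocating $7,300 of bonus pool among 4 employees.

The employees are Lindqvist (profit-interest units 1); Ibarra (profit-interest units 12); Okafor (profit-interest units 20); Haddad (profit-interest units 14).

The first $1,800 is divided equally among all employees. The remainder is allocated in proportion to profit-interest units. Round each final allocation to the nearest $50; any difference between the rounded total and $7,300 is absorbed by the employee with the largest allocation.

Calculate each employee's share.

Lindqvist: $550 · Ibarra: $1,850 · Okafor: $2,800 · Haddad: $2,100

$1,800 shared equally gives $450 per employee.
Remainder $5,500 by profit-interest units (total 47): Lindqvist 117.02 → $100; Ibarra 1,404.26 → $1,400; Okafor 2,340.43 → $2,350; Haddad 1,638.30 → $1,650.
Totals: Lindqvist $450 + $100 = $550; Ibarra $450 + $1,400 = $1,850; Okafor $450 + $2,350 = $2,800; Haddad $450 + $1,650 = $2,100.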